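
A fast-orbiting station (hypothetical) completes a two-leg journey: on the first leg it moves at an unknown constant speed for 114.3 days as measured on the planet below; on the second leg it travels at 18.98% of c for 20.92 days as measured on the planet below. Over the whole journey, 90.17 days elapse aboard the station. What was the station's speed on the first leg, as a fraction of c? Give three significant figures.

β = 0.793

Leg 1: speed unknown; τ_1 = 114.3/γ_1.
Leg 2: β = 0.1898; γ = 1/√(1 − 0.1898²) = 1/√0.9640 = 1.019; τ_2 = 20.92/1.019 = 20.54 days.
Total proper time: τ_1 + 20.54 = 90.17, so τ_1 = 90.17 − 20.54 = 69.63 days.
γ_1 = 114.3/69.63 = 1.642; β = √(1 − 1/γ²) = √0.6289.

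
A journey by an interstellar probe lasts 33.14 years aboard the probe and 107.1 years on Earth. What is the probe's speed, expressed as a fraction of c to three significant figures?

The proper time is measured aboard the probe (both events occur at the probe's location); Δt is measured on Earth. γ = Δt/τ = 107.1/33.14 = 3.232.
β = √(1 − 1/γ²) = √(1 − 0.09575) = √0.9043

β = 0.951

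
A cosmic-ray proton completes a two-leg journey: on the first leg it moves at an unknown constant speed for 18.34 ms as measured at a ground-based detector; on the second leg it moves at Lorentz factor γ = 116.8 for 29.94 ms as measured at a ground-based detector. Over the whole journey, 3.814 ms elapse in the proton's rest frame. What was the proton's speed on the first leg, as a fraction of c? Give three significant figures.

Leg 1: speed unknown; τ_1 = 18.34/γ_1.
Leg 2: γ = 116.8; τ_2 = 29.94/116.8 = 0.2563 ms.
Total proper time: τ_1 + 0.2563 = 3.814, so τ_1 = 3.814 − 0.2563 = 3.558 ms.
γ_1 = 18.34/3.558 = 5.155; β = √(1 − 1/γ²) = √0.9624.

β = 0.981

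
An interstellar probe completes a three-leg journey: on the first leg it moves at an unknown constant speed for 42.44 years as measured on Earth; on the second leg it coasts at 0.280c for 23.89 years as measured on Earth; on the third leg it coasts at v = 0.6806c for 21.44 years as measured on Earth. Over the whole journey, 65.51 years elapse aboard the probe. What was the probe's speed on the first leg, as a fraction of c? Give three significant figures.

β = 0.774

Leg 1: speed unknown; τ_1 = 42.44/γ_1.
Leg 2: γ = 1/√(1 − 0.280²) = 25/24 ≈ 1.042; τ_2 = 23.89/1.042 = 22.93 years.
Leg 3: γ = 1/√(1 − 0.6806²) = 1/√0.5368 = 1.365; τ_3 = 21.44/1.365 = 15.71 years.
Total proper time: τ_1 + 22.93 + 15.71 = 65.51, so τ_1 = 65.51 − 38.64 = 26.87 years.
γ_1 = 42.44/26.87 = 1.580; β = √(1 − 1/γ²) = √0.5992.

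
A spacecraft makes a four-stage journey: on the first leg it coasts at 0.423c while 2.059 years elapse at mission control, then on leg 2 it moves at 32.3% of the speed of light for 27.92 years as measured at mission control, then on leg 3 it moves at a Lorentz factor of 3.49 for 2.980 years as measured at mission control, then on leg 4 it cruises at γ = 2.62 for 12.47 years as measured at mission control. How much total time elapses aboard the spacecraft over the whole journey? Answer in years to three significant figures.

τ = 33.9 years

Leg 1: γ = 1/√(1 − 0.423²) = 1/√0.8211 = 1.104; τ_1 = 2.059/1.104 = 1.866 years.
Leg 2: β = 0.323; γ = 1/√(1 − 0.323²) = 1/√0.8957 = 1.057; τ_2 = 27.92/1.057 = 26.42 years.
Leg 3: γ = 3.49; τ_3 = 2.980/3.490 = 0.8539 years.
Leg 4: γ = 2.62; τ_4 = 12.47/2.620 = 4.760 years.
Total: 1.866 + 26.42 + 0.8539 + 4.760 years.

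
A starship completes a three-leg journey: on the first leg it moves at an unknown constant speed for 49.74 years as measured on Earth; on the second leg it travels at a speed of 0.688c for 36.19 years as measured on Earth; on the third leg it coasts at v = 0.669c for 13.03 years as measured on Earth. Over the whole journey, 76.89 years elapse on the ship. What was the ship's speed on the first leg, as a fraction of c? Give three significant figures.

β = 0.568

Leg 1: speed unknown; τ_1 = 49.74/γ_1.
Leg 2: γ = 1/√(1 − 0.688²) = 1/√0.5267 = 1.378; τ_2 = 36.19/1.378 = 26.26 years.
Leg 3: γ = 1/√(1 − 0.669²) = 1/√0.5524 = 1.345; τ_3 = 13.03/1.345 = 9.685 years.
Total proper time: τ_1 + 26.26 + 9.685 = 76.89, so τ_1 = 76.89 − 35.95 = 40.94 years.
γ_1 = 49.74/40.94 = 1.215; β = √(1 − 1/γ²) = √0.3225.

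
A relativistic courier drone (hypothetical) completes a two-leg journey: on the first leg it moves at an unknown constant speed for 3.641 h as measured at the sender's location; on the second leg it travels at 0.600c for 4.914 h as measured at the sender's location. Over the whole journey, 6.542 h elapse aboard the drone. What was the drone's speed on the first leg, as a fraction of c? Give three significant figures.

Leg 1: speed unknown; τ_1 = 3.641/γ_1.
Leg 2: γ = 1/√(1 − 0.600²) = 5/4 = 1.250; τ_2 = 4.914/1.250 = 3.931 h.
Total proper time: τ_1 + 3.931 = 6.542, so τ_1 = 6.542 − 3.931 = 2.611 h.
γ_1 = 3.641/2.611 = 1.395; β = √(1 − 1/γ²) = √0.4858.

β = 0.697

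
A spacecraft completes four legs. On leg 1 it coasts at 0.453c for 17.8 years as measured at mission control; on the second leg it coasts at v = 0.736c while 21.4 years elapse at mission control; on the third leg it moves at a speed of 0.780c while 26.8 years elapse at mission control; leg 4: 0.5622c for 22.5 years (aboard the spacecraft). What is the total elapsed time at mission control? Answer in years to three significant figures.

Δt = 93.2 years

Leg 1: 17.8 years is already measured at mission control.
Leg 2: 21.4 years is already measured at mission control.
Leg 3: 26.8 years is already measured at mission control.
Leg 4: γ = 1/√(1 − 0.5622²) = 1/√0.6839 = 1.209; Δt_4 = 1.209 × 22.5 = 27.21 years.
Total: 17.80 + 21.40 + 26.80 + 27.21 years.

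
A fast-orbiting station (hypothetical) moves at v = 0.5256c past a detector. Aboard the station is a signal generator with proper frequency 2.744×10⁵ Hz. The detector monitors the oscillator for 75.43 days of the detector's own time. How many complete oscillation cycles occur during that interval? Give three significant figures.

N = 1.52×10¹²

γ = 1/√(1 − 0.5256²) = 1/√0.7237 = 1.175
During 75.43 days of lab time, the oscillator's proper time advances by τ = Δt/γ = 75.43/1.175 = 64.17 days = 5.544×10⁶ s.
N = f × τ = 2.744×10⁵ × 5.544×10⁶ = 1.521×10¹².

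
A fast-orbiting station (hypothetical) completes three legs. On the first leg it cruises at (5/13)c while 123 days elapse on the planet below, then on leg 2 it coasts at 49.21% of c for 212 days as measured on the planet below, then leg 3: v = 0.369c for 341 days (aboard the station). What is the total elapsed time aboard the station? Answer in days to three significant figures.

τ = 639 days

Leg 1: γ = 1/√(1 − (5/13)²) = 13/12 ≈ 1.083; τ_1 = 123/1.083 = 113.5 days.
Leg 2: β = 0.4921; γ = 1/√(1 − 0.4921²) = 1/√0.7578 = 1.149; τ_2 = 212/1.149 = 184.6 days.
Leg 3: 341 days is already measured aboard the station.
Total: 113.5 + 184.6 + 341.0 days.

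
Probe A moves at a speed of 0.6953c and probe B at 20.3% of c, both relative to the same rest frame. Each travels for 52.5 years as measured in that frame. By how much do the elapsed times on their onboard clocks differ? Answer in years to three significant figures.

|τ_A − τ_B| = 13.7 years

A: γ = 1/√(1 − 0.6953²) = 1/√0.5166 = 1.391; τ_A = 52.5/1.391 = 37.73 years.
B: β = 0.203; γ = 1/√(1 − 0.203²) = 1/√0.9588 = 1.021; τ_B = 52.5/1.021 = 51.41 years.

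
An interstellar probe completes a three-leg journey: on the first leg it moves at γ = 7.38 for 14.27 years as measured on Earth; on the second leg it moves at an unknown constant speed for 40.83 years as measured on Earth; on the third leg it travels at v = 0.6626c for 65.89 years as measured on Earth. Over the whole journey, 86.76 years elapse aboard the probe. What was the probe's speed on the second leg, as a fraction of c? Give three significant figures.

Leg 1: γ = 7.38; τ_1 = 14.27/7.380 = 1.934 years.
Leg 2: speed unknown; τ_2 = 40.83/γ_2.
Leg 3: γ = 1/√(1 − 0.6626²) = 1/√0.5610 = 1.335; τ_3 = 65.89/1.335 = 49.35 years.
Total proper time: 1.934 + τ_2 + 49.35 = 86.76, so τ_2 = 86.76 − 51.28 = 35.48 years.
γ_2 = 40.83/35.48 = 1.151; β = √(1 − 1/γ²) = √0.2450.

β = 0.495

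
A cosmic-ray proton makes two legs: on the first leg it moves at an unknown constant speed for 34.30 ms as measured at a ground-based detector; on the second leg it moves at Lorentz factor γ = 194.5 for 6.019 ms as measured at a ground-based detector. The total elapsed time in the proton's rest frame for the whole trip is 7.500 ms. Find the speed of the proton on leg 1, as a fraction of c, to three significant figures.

Leg 1: speed unknown; τ_1 = 34.30/γ_1.
Leg 2: γ = 194.5; τ_2 = 6.019/194.5 = 0.03095 ms.
Total proper time: τ_1 + 0.03095 = 7.500, so τ_1 = 7.500 − 0.03095 = 7.469 ms.
γ_1 = 34.30/7.469 = 4.592; β = √(1 − 1/γ²) = √0.9526.

β = 0.976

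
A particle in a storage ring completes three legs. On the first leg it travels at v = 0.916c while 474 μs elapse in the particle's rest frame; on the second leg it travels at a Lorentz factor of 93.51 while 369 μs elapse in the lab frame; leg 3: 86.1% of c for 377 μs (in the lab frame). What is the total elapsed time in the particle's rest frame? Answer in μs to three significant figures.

Leg 1: 474 μs is already measured in the particle's rest frame.
Leg 2: γ = 93.51; τ_2 = 369/93.51 = 3.946 μs.
Leg 3: β = 0.861; γ = 1/√(1 − 0.861²) = 1/√0.2587 = 1.966; τ_3 = 377/1.966 = 191.7 μs.
Total: 474.0 + 3.946 + 191.7 μs.

τ = 670 μs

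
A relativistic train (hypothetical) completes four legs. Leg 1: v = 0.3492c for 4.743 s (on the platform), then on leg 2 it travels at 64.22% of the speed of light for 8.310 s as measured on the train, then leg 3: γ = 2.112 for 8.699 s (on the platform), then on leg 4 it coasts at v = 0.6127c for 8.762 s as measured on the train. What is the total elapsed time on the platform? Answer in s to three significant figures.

Leg 1: 4.743 s is already measured on the platform.
Leg 2: β = 0.6422; γ = 1/√(1 − 0.6422²) = 1/√0.5876 = 1.305; Δt_2 = 1.305 × 8.310 = 10.84 s.
Leg 3: 8.699 s is already measured on the platform.
Leg 4: γ = 1/√(1 − 0.6127²) = 1/√0.6246 = 1.265; Δt_4 = 1.265 × 8.762 = 11.09 s.
Total: 4.743 + 10.84 + 8.699 + 11.09 s.

Δt = 35.4 s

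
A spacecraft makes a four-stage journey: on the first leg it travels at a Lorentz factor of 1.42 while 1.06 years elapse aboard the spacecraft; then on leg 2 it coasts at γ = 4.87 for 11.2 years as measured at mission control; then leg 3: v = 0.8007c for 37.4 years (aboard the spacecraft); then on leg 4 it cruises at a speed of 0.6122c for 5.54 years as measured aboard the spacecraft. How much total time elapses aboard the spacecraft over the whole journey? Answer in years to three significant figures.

τ = 46.3 years

Leg 1: 1.06 years is already measured aboard the spacecraft.
Leg 2: γ = 4.87; τ_2 = 11.2/4.870 = 2.300 years.
Leg 3: 37.4 years is already measured aboard the spacecraft.
Leg 4: 5.54 years is already measured aboard the spacecraft.
Total: 1.060 + 2.300 + 37.40 + 5.540 years.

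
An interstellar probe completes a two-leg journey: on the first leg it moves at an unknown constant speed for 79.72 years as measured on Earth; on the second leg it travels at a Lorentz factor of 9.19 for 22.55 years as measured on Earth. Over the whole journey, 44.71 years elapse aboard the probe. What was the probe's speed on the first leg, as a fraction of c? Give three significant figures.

β = 0.848

Leg 1: speed unknown; τ_1 = 79.72/γ_1.
Leg 2: γ = 9.19; τ_2 = 22.55/9.190 = 2.454 years.
Total proper time: τ_1 + 2.454 = 44.71, so τ_1 = 44.71 − 2.454 = 42.26 years.
γ_1 = 79.72/42.26 = 1.887; β = √(1 − 1/γ²) = √0.7190.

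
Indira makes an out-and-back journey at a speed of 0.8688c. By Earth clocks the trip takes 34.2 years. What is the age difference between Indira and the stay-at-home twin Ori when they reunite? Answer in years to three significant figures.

Δt − τ = 17.3 years

γ = 1/√(1 − 0.8688²) = 1/√0.2452 = 2.020
Indira's elapsed proper time: τ = 34.2/2.020 = 16.93 years.
Age gap = Δt − τ = 34.2 − 16.93 years.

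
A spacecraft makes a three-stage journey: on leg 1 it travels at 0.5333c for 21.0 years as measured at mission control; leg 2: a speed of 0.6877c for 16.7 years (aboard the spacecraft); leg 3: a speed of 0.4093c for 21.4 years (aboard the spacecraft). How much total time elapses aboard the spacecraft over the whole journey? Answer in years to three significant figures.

Leg 1: γ = 1/√(1 − 0.5333²) = 1/√0.7156 = 1.182; τ_1 = 21.0/1.182 = 17.76 years.
Leg 2: 16.7 years is already measured aboard the spacecraft.
Leg 3: 21.4 years is already measured aboard the spacecraft.
Total: 17.76 + 16.70 + 21.40 years.

τ = 55.9 years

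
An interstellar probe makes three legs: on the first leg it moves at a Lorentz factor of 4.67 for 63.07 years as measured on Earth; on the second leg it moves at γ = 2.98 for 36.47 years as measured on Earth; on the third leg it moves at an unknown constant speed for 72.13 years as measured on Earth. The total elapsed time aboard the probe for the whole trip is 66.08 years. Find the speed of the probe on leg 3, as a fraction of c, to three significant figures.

β = 0.829

Leg 1: γ = 4.67; τ_1 = 63.07/4.670 = 13.51 years.
Leg 2: γ = 2.98; τ_2 = 36.47/2.980 = 12.24 years.
Leg 3: speed unknown; τ_3 = 72.13/γ_3.
Total proper time: 13.51 + 12.24 + τ_3 = 66.08, so τ_3 = 66.08 − 25.74 = 40.34 years.
γ_3 = 72.13/40.34 = 1.788; β = √(1 − 1/γ²) = √0.6873.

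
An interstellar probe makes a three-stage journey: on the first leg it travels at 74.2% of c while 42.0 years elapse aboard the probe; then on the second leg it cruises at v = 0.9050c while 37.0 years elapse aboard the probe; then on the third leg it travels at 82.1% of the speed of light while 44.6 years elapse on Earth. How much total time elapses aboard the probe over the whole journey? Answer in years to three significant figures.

Leg 1: 42.0 years is already measured aboard the probe.
Leg 2: 37.0 years is already measured aboard the probe.
Leg 3: β = 0.821; γ = 1/√(1 − 0.821²) = 1/√0.3260 = 1.752; τ_3 = 44.6/1.752 = 25.46 years.
Total: 42.00 + 37.00 + 25.46 years.

τ = 104 years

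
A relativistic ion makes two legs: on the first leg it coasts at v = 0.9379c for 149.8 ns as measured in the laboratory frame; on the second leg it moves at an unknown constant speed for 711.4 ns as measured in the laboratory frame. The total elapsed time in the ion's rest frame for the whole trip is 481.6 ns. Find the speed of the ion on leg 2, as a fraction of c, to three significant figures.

β = 0.797

Leg 1: γ = 1/√(1 − 0.9379²) = 1/√0.1203 = 2.883; τ_1 = 149.8/2.883 = 51.97 ns.
Leg 2: speed unknown; τ_2 = 711.4/γ_2.
Total proper time: 51.97 + τ_2 = 481.6, so τ_2 = 481.6 − 51.97 = 429.6 ns.
γ_2 = 711.4/429.6 = 1.656; β = √(1 − 1/γ²) = √0.6353.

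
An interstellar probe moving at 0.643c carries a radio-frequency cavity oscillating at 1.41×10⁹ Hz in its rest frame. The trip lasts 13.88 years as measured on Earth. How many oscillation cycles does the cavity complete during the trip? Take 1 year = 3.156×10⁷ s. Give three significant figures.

N = 4.73×10¹⁷

γ = 1/√(1 − 0.643²) = 1/√0.5866 = 1.306
The oscillator's own cycle count is N = f × τ where τ is the proper time aboard the probe. τ = Δt/γ = 13.88/1.306 = 10.63 years = 3.355×10⁸ s.
N = 1.41×10⁹ × 3.355×10⁸ = 4.730×10¹⁷.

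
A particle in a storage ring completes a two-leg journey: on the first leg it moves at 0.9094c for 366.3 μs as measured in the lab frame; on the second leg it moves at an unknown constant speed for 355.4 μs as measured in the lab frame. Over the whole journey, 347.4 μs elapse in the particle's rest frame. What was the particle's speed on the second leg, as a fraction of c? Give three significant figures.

Leg 1: γ = 1/√(1 − 0.9094²) = 1/√0.1730 = 2.404; τ_1 = 366.3/2.404 = 152.4 μs.
Leg 2: speed unknown; τ_2 = 355.4/γ_2.
Total proper time: 152.4 + τ_2 = 347.4, so τ_2 = 347.4 − 152.4 = 195.0 μs.
γ_2 = 355.4/195.0 = 1.822; β = √(1 − 1/γ²) = √0.6988.

β = 0.836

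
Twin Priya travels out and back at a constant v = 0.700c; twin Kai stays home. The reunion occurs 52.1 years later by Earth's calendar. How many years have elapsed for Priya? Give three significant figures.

τ = 37.2 years

γ = 1/√(1 − 0.700²) = 1/√0.5100 = 1.400
Priya's clock measures proper time along the trip: τ = Δt/γ = 52.1/1.400 years.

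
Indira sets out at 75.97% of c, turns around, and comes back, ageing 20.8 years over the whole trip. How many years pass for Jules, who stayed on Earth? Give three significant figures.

Δt = 32.0 years

β = 0.7597; γ = 1/√(1 − 0.7597²) = 1/√0.4229 = 1.538
Earth-frame duration is the dilated interval: Δt = γτ = 1.538 × 20.8 years.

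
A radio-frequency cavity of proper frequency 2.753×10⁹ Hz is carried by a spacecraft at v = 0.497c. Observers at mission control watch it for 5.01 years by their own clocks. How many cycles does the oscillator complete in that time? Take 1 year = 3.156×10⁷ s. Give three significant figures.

γ = 1/√(1 − 0.497²) = 1/√0.7530 = 1.152
During 5.01 years of lab time, the oscillator's proper time advances by τ = Δt/γ = 5.01/1.152 = 4.347 years = 1.372×10⁸ s.
N = f × τ = 2.753×10⁹ × 1.372×10⁸ = 3.777×10¹⁷.

N = 3.78×10¹⁷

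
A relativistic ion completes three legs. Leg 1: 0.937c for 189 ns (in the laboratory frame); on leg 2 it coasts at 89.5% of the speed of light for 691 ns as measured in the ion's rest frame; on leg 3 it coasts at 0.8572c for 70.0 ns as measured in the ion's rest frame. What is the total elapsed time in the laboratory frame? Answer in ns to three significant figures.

Leg 1: 189 ns is already measured in the laboratory frame.
Leg 2: β = 0.895; γ = 1/√(1 − 0.895²) = 1/√0.1990 = 2.242; Δt_2 = 2.242 × 691 = 1549 ns.
Leg 3: γ = 1/√(1 − 0.8572²) = 1/√0.2652 = 1.942; Δt_3 = 1.942 × 70.0 = 135.9 ns.
Total: 189.0 + 1549 + 135.9 ns.

Δt = 1870 ns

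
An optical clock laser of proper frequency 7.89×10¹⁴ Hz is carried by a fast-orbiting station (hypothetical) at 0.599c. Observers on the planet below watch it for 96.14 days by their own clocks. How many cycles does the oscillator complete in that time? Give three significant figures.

N = 5.25×10²¹

γ = 1/√(1 − 0.599²) = 1/√0.6412 = 1.249
During 96.14 days of lab time, the oscillator's proper time advances by τ = Δt/γ = 96.14/1.249 = 76.98 days = 6.651×10⁶ s.
N = f × τ = 7.89×10¹⁴ × 6.651×10⁶ = 5.248×10²¹.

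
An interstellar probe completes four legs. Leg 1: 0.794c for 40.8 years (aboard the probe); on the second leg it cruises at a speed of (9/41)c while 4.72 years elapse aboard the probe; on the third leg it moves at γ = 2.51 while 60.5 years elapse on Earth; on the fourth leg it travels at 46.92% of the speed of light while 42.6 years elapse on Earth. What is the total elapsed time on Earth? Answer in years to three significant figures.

Δt = 175 years

Leg 1: γ = 1/√(1 − 0.794²) = 1/√0.3696 = 1.645; Δt_1 = 1.645 × 40.8 = 67.11 years.
Leg 2: γ = 1/√(1 − (9/41)²) = 41/40 = 1.025; Δt_2 = 1.025 × 4.72 = 4.838 years.
Leg 3: 60.5 years is already measured on Earth.
Leg 4: 42.6 years is already measured on Earth.
Total: 67.11 + 4.838 + 60.50 + 42.60 years.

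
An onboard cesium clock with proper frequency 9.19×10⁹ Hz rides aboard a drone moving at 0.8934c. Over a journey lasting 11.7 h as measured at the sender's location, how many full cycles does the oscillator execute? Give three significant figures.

γ = 1/√(1 − 0.8934²) = 1/√0.2018 = 2.226
The oscillator's own cycle count is N = f × τ where τ is the proper time aboard the drone. τ = Δt/γ = 11.7/2.226 = 5.256 h = 1.892×10⁴ s.
N = 9.19×10⁹ × 1.892×10⁴ = 1.739×10¹⁴.

N = 1.74×10¹⁴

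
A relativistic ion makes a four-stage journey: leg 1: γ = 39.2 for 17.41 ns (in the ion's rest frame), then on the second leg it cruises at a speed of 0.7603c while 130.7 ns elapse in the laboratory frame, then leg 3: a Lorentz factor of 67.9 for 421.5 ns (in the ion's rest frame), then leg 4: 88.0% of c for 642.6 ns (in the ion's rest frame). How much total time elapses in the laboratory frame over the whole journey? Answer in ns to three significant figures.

Δt = 3.08×10⁴ ns

Leg 1: γ = 39.2; Δt_1 = 39.20 × 17.41 = 682.5 ns.
Leg 2: 130.7 ns is already measured in the laboratory frame.
Leg 3: γ = 67.9; Δt_3 = 67.90 × 421.5 = 2.862×10⁴ ns.
Leg 4: β = 0.880; γ = 1/√(1 − 0.880²) = 1/√0.2256 = 2.105; Δt_4 = 2.105 × 642.6 = 1353 ns.
Total: 682.5 + 130.7 + 2.862×10⁴ + 1353 ns.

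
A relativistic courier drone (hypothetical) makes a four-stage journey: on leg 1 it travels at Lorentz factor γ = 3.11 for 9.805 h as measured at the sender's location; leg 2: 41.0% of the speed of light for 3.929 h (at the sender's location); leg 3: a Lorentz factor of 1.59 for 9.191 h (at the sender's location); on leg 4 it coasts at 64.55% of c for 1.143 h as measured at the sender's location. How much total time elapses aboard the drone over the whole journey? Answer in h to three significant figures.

Leg 1: γ = 3.11; τ_1 = 9.805/3.110 = 3.153 h.
Leg 2: β = 0.410; γ = 1/√(1 − 0.410²) = 1/√0.8319 = 1.096; τ_2 = 3.929/1.096 = 3.584 h.
Leg 3: γ = 1.59; τ_3 = 9.191/1.590 = 5.781 h.
Leg 4: β = 0.6455; γ = 1/√(1 − 0.6455²) = 1/√0.5833 = 1.309; τ_4 = 1.143/1.309 = 0.8730 h.
Total: 3.153 + 3.584 + 5.781 + 0.8730 h.

τ = 13.4 h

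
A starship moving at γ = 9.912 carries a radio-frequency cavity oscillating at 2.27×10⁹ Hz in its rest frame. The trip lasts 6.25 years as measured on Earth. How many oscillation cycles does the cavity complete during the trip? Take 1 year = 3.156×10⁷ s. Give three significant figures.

N = 4.52×10¹⁶

γ = 9.912
The oscillator's own cycle count is N = f × τ where τ is the proper time on the ship. τ = Δt/γ = 6.25/9.912 = 0.6305 years = 1.990×10⁷ s.
N = 2.27×10⁹ × 1.990×10⁷ = 4.517×10¹⁶.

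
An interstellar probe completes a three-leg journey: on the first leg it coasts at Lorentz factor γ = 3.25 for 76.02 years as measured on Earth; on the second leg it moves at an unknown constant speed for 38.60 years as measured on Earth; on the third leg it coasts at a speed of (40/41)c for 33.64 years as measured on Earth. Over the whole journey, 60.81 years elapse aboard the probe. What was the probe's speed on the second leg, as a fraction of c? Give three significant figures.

Leg 1: γ = 3.25; τ_1 = 76.02/3.250 = 23.39 years.
Leg 2: speed unknown; τ_2 = 38.60/γ_2.
Leg 3: γ = 1/√(1 − (40/41)²) = 41/9 ≈ 4.556; τ_3 = 33.64/4.556 = 7.384 years.
Total proper time: 23.39 + τ_2 + 7.384 = 60.81, so τ_2 = 60.81 − 30.78 = 30.03 years.
γ_2 = 38.60/30.03 = 1.285; β = √(1 − 1/γ²) = √0.3946.

β = 0.628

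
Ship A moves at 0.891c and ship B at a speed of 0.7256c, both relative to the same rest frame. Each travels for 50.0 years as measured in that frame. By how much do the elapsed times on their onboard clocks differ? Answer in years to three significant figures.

A: γ = 1/√(1 − 0.891²) = 1/√0.2061 = 2.203; τ_A = 50.0/2.203 = 22.70 years.
B: γ = 1/√(1 − 0.7256²) = 1/√0.4735 = 1.453; τ_B = 50.0/1.453 = 34.41 years.

|τ_A − τ_B| = 11.7 years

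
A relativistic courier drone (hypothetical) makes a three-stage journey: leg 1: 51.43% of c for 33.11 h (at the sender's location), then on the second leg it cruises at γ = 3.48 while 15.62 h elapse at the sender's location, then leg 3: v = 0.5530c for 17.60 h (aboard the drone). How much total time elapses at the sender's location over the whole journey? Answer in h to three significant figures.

Δt = 69.9 h

Leg 1: 33.11 h is already measured at the sender's location.
Leg 2: 15.62 h is already measured at the sender's location.
Leg 3: γ = 1/√(1 − 0.5530²) = 1/√0.6942 = 1.200; Δt_3 = 1.200 × 17.60 = 21.12 h.
Total: 33.11 + 15.62 + 21.12 h.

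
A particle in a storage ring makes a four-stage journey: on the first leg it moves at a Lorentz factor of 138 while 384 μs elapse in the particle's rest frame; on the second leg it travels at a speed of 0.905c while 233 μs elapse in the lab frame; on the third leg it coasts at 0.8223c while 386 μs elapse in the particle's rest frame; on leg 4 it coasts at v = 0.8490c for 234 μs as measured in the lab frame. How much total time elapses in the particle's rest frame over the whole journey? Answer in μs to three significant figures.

τ = 993 μs

Leg 1: 384 μs is already measured in the particle's rest frame.
Leg 2: γ = 1/√(1 − 0.905²) = 1/√0.1810 = 2.351; τ_2 = 233/2.351 = 99.12 μs.
Leg 3: 386 μs is already measured in the particle's rest frame.
Leg 4: γ = 1/√(1 − 0.8490²) = 1/√0.2792 = 1.893; τ_4 = 234/1.893 = 123.6 μs.
Total: 384.0 + 99.12 + 386.0 + 123.6 μs.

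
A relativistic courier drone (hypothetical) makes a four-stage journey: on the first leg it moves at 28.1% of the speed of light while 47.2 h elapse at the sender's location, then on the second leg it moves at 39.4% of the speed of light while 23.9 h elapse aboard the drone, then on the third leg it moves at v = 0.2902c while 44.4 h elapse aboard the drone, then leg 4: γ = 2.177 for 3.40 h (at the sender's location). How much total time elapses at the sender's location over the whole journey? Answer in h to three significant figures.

Δt = 123 h

Leg 1: 47.2 h is already measured at the sender's location.
Leg 2: β = 0.394; γ = 1/√(1 − 0.394²) = 1/√0.8448 = 1.088; Δt_2 = 1.088 × 23.9 = 26.00 h.
Leg 3: γ = 1/√(1 − 0.2902²) = 1/√0.9158 = 1.045; Δt_3 = 1.045 × 44.4 = 46.40 h.
Leg 4: 3.40 h is already measured at the sender's location.
Total: 47.20 + 26.00 + 46.40 + 3.400 h.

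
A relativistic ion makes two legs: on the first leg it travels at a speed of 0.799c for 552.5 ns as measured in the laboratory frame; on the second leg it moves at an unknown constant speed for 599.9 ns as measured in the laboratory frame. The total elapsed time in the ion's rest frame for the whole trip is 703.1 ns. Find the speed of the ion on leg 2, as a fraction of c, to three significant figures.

β = 0.786

Leg 1: γ = 1/√(1 − 0.799²) = 1/√0.3616 = 1.663; τ_1 = 552.5/1.663 = 332.2 ns.
Leg 2: speed unknown; τ_2 = 599.9/γ_2.
Total proper time: 332.2 + τ_2 = 703.1, so τ_2 = 703.1 − 332.2 = 370.9 ns.
γ_2 = 599.9/370.9 = 1.618; β = √(1 − 1/γ²) = √0.6178.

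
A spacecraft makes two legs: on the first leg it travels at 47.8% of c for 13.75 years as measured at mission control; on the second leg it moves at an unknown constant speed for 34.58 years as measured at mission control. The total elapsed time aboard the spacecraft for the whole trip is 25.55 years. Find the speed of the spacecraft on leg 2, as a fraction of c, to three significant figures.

Leg 1: β = 0.478; γ = 1/√(1 − 0.478²) = 1/√0.7715 = 1.138; τ_1 = 13.75/1.138 = 12.08 years.
Leg 2: speed unknown; τ_2 = 34.58/γ_2.
Total proper time: 12.08 + τ_2 = 25.55, so τ_2 = 25.55 − 12.08 = 13.47 years.
γ_2 = 34.58/13.47 = 2.567; β = √(1 − 1/γ²) = √0.8482.

β = 0.921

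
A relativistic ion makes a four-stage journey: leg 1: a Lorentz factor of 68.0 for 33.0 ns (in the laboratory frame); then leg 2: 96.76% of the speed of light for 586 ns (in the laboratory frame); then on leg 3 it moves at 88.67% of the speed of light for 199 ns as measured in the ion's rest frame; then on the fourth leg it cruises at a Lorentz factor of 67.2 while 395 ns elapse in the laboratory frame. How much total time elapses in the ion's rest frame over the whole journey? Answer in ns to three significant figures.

τ = 353 ns

Leg 1: γ = 68.0; τ_1 = 33.0/68.00 = 0.4853 ns.
Leg 2: β = 0.9676; γ = 1/√(1 − 0.9676²) = 1/√0.06375 = 3.961; τ_2 = 586/3.961 = 148.0 ns.
Leg 3: 199 ns is already measured in the ion's rest frame.
Leg 4: γ = 67.2; τ_4 = 395/67.20 = 5.878 ns.
Total: 0.4853 + 148.0 + 199.0 + 5.878 ns.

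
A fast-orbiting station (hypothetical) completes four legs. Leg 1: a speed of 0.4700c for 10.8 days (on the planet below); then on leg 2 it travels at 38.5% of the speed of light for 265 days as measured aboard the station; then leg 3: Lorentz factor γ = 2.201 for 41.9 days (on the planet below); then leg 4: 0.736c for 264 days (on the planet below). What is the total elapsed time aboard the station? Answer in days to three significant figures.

Leg 1: γ = 1/√(1 − 0.4700²) = 1/√0.7791 = 1.133; τ_1 = 10.8/1.133 = 9.533 days.
Leg 2: 265 days is already measured aboard the station.
Leg 3: γ = 2.201; τ_3 = 41.9/2.201 = 19.04 days.
Leg 4: γ = 1/√(1 − 0.736²) = 1/√0.4583 = 1.477; τ_4 = 264/1.477 = 178.7 days.
Total: 9.533 + 265.0 + 19.04 + 178.7 days.

τ = 472 days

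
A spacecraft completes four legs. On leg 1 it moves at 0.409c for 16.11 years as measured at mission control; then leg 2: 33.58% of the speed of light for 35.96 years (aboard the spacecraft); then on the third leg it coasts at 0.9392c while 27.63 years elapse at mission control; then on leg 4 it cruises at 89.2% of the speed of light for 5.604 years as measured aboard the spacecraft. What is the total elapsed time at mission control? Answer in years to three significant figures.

Leg 1: 16.11 years is already measured at mission control.
Leg 2: β = 0.3358; γ = 1/√(1 − 0.3358²) = 1/√0.8872 = 1.062; Δt_2 = 1.062 × 35.96 = 38.18 years.
Leg 3: 27.63 years is already measured at mission control.
Leg 4: β = 0.892; γ = 1/√(1 − 0.892²) = 1/√0.2043 = 2.212; Δt_4 = 2.212 × 5.604 = 12.40 years.
Total: 16.11 + 38.18 + 27.63 + 12.40 years.

Δt = 94.3 years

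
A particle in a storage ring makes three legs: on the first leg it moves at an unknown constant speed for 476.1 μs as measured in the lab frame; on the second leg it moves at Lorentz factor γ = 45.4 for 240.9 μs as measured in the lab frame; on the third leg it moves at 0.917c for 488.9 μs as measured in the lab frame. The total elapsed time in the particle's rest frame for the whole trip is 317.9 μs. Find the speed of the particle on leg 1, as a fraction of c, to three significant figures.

β = 0.969

Leg 1: speed unknown; τ_1 = 476.1/γ_1.
Leg 2: γ = 45.4; τ_2 = 240.9/45.40 = 5.306 μs.
Leg 3: γ = 1/√(1 − 0.917²) = 1/√0.1591 = 2.507; τ_3 = 488.9/2.507 = 195.0 μs.
Total proper time: τ_1 + 5.306 + 195.0 = 317.9, so τ_1 = 317.9 − 200.3 = 117.6 μs.
γ_1 = 476.1/117.6 = 4.049; β = √(1 − 1/γ²) = √0.9390.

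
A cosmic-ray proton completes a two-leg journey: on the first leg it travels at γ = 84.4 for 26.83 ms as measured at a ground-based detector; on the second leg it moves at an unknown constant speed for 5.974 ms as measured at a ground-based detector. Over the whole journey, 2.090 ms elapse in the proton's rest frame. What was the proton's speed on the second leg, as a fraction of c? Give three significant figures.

Leg 1: γ = 84.4; τ_1 = 26.83/84.40 = 0.3179 ms.
Leg 2: speed unknown; τ_2 = 5.974/γ_2.
Total proper time: 0.3179 + τ_2 = 2.090, so τ_2 = 2.090 − 0.3179 = 1.772 ms.
γ_2 = 5.974/1.772 = 3.371; β = √(1 − 1/γ²) = √0.9120.

β = 0.955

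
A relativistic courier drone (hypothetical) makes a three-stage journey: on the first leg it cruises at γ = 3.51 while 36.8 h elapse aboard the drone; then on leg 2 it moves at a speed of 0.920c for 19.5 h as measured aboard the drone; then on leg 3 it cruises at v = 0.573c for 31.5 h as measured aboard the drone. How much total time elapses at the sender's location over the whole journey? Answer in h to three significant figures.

Δt = 217 h

Leg 1: γ = 3.51; Δt_1 = 3.510 × 36.8 = 129.2 h.
Leg 2: γ = 1/√(1 − 0.920²) = 1/√0.1536 = 2.552; Δt_2 = 2.552 × 19.5 = 49.76 h.
Leg 3: γ = 1/√(1 − 0.573²) = 1/√0.6717 = 1.220; Δt_3 = 1.220 × 31.5 = 38.44 h.
Total: 129.2 + 49.76 + 38.44 h.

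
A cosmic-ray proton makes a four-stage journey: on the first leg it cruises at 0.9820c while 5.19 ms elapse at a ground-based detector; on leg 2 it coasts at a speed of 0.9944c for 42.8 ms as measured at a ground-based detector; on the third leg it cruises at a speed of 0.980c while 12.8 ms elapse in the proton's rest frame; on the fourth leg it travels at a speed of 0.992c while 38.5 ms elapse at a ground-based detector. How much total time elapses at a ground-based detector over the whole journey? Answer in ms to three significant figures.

Leg 1: 5.19 ms is already measured at a ground-based detector.
Leg 2: 42.8 ms is already measured at a ground-based detector.
Leg 3: γ = 1/√(1 − 0.980²) = 1/√0.03960 = 5.025; Δt_3 = 5.025 × 12.8 = 64.32 ms.
Leg 4: 38.5 ms is already measured at a ground-based detector.
Total: 5.190 + 42.80 + 64.32 + 38.50 ms.

Δt = 151 ms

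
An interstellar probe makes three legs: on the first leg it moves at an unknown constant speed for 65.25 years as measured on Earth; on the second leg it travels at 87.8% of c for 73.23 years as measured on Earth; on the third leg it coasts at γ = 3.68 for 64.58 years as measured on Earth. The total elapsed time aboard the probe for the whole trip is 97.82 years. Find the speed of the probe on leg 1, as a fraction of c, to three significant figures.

β = 0.721

Leg 1: speed unknown; τ_1 = 65.25/γ_1.
Leg 2: β = 0.878; γ = 1/√(1 − 0.878²) = 1/√0.2291 = 2.089; τ_2 = 73.23/2.089 = 35.05 years.
Leg 3: γ = 3.68; τ_3 = 64.58/3.680 = 17.55 years.
Total proper time: τ_1 + 35.05 + 17.55 = 97.82, so τ_1 = 97.82 − 52.60 = 45.22 years.
γ_1 = 65.25/45.22 = 1.443; β = √(1 − 1/γ²) = √0.5197.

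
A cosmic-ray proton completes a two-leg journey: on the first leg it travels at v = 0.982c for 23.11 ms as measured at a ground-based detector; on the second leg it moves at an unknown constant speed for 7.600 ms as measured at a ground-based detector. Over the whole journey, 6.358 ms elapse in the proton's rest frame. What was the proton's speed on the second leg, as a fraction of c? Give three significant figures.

β = 0.965

Leg 1: γ = 1/√(1 − 0.982²) = 1/√0.03568 = 5.294; τ_1 = 23.11/5.294 = 4.365 ms.
Leg 2: speed unknown; τ_2 = 7.600/γ_2.
Total proper time: 4.365 + τ_2 = 6.358, so τ_2 = 6.358 − 4.365 = 1.993 ms.
γ_2 = 7.600/1.993 = 3.813; β = √(1 − 1/γ²) = √0.9312.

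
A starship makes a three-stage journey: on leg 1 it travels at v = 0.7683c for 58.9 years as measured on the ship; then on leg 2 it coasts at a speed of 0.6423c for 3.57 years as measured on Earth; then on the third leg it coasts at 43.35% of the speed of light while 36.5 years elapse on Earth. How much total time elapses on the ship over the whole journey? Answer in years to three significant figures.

τ = 94.5 years

Leg 1: 58.9 years is already measured on the ship.
Leg 2: γ = 1/√(1 − 0.6423²) = 1/√0.5875 = 1.305; τ_2 = 3.57/1.305 = 2.736 years.
Leg 3: β = 0.4335; γ = 1/√(1 − 0.4335²) = 1/√0.8121 = 1.110; τ_3 = 36.5/1.110 = 32.89 years.
Total: 58.90 + 2.736 + 32.89 years.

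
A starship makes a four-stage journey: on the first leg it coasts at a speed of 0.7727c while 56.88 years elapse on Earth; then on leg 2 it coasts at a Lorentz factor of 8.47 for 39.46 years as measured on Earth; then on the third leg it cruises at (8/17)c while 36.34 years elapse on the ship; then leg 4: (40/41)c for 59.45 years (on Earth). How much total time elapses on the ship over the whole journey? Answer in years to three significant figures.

Leg 1: γ = 1/√(1 − 0.7727²) = 1/√0.4029 = 1.575; τ_1 = 56.88/1.575 = 36.11 years.
Leg 2: γ = 8.47; τ_2 = 39.46/8.470 = 4.659 years.
Leg 3: 36.34 years is already measured on the ship.
Leg 4: γ = 1/√(1 − (40/41)²) = 41/9 ≈ 4.556; τ_4 = 59.45/4.556 = 13.05 years.
Total: 36.11 + 4.659 + 36.34 + 13.05 years.

τ = 90.2 years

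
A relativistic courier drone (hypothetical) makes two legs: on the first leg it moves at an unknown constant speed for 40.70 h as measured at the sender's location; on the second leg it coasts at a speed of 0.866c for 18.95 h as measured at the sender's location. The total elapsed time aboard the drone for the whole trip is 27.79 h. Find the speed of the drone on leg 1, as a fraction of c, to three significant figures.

β = 0.893

Leg 1: speed unknown; τ_1 = 40.70/γ_1.
Leg 2: γ = 1/√(1 − 0.866²) = 1/√0.2500 = 2.000; τ_2 = 18.95/2.000 = 9.476 h.
Total proper time: τ_1 + 9.476 = 27.79, so τ_1 = 27.79 − 9.476 = 18.31 h.
γ_1 = 40.70/18.31 = 2.222; β = √(1 − 1/γ²) = √0.7975.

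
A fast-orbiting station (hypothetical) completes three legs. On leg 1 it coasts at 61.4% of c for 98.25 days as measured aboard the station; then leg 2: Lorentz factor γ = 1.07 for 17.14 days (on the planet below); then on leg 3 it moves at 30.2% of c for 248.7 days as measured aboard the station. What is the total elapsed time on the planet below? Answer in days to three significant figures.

Δt = 402 days

Leg 1: β = 0.614; γ = 1/√(1 − 0.614²) = 1/√0.6230 = 1.267; Δt_1 = 1.267 × 98.25 = 124.5 days.
Leg 2: 17.14 days is already measured on the planet below.
Leg 3: β = 0.302; γ = 1/√(1 − 0.302²) = 1/√0.9088 = 1.049; Δt_3 = 1.049 × 248.7 = 260.9 days.
Total: 124.5 + 17.14 + 260.9 days.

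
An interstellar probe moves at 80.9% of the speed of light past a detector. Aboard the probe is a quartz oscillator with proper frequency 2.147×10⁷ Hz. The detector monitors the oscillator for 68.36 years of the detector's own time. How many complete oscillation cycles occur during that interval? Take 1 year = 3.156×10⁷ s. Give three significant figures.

N = 2.72×10¹⁶

β = 0.809; γ = 1/√(1 − 0.809²) = 1/√0.3455 = 1.701
During 68.36 years of lab time, the oscillator's proper time advances by τ = Δt/γ = 68.36/1.701 = 40.18 years = 1.268×10⁹ s.
N = f × τ = 2.147×10⁷ × 1.268×10⁹ = 2.723×10¹⁶.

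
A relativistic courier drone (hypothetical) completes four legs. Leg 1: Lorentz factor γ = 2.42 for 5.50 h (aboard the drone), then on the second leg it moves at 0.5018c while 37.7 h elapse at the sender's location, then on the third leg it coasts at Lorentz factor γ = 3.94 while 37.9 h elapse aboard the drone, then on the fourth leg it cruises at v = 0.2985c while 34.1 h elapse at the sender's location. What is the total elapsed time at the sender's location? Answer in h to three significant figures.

Leg 1: γ = 2.42; Δt_1 = 2.420 × 5.50 = 13.31 h.
Leg 2: 37.7 h is already measured at the sender's location.
Leg 3: γ = 3.94; Δt_3 = 3.940 × 37.9 = 149.3 h.
Leg 4: 34.1 h is already measured at the sender's location.
Total: 13.31 + 37.70 + 149.3 + 34.10 h.

Δt = 234 h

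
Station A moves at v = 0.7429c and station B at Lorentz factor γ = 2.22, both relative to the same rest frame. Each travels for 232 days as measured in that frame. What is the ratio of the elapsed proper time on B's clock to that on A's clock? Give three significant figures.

τ_B/τ_A = 0.673

A: γ = 1/√(1 − 0.7429²) = 1/√0.4481 = 1.494. B: γ = 2.22.
τ_A/τ_B = γ_B/γ_A = 2.220/1.494 = 1.486, so τ_B/τ_A = 0.6729.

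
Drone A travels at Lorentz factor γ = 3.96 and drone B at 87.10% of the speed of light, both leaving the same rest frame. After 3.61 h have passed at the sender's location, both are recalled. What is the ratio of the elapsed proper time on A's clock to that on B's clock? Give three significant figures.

A: γ = 3.96. B: β = 0.8710; γ = 1/√(1 − 0.8710²) = 1/√0.2414 = 2.035.
τ_A/τ_B = γ_B/γ_A = 2.035/3.960 = 0.5140, so τ_A/τ_B = 0.5140.

τ_A/τ_B = 0.514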